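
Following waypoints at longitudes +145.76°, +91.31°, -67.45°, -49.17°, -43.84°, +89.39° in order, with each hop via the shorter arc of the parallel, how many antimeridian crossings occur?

Leg 1: +145.76° → +91.31°, shortest Δλ = -54.45° (west) — does not cross 180°.
Leg 2: +91.31° → -67.45°, shortest Δλ = -158.76° (west) — does not cross 180°.
Leg 3: -67.45° → -49.17°, shortest Δλ = 18.28° (east) — does not cross 180°.
Leg 4: -49.17° → -43.84°, shortest Δλ = 5.33° (east) — does not cross 180°.
Leg 5: -43.84° → +89.39°, shortest Δλ = 133.23° (east) — does not cross 180°.
Total crossings: 0.

0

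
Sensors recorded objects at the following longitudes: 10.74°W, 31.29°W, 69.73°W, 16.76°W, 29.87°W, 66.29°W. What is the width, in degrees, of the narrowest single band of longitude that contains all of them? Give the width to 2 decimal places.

Sort the longitudes: -69.73°, -66.29°, -31.29°, -29.87°, -16.76°, -10.74°.
Eastward gaps between consecutive values (wrapping around): 3.44°, 35.00°, 1.42°, 13.11°, 6.02°, 301.01°.
Largest gap = 301.01° ⇒ minimal covering band is its complement: 360° − 301.01° = 58.99°.
Band runs from -69.73° eastward to -10.74°.

58.99°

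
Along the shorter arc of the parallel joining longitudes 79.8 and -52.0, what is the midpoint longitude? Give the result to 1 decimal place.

+13.9°

Signed shortest Δλ from +79.8° to -52.0° is -131.8°.
Midpoint longitude = +79.8° + (-131.8°)/2 = +79.8° − 65.9° = +13.9°.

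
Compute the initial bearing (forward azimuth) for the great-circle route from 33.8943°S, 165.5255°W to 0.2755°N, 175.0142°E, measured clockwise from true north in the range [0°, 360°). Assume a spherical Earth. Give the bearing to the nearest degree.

Δλ = 175.0142 − -165.5255 = 340.5397°; wrapped into (−180°, 180°]: -19.4603°.
θ = atan2( sin Δλ · cos φ₂ , cos φ₁ · sin φ₂ − sin φ₁ · cos φ₂ · cos Δλ )
  = atan2(-0.33315, 0.52979) = -32.163° → normalised to [0°, 360°): 327.837°.

328°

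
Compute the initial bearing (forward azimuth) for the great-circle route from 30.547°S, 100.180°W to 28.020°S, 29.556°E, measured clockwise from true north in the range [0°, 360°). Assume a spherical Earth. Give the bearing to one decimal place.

Δλ = 29.556 − -100.180 = 129.736°.
θ = atan2( sin Δλ · cos φ₂ , cos φ₁ · sin φ₂ − sin φ₁ · cos φ₂ · cos Δλ )
  = atan2(0.67886, -0.69139) = 135.524° → normalised to [0°, 360°): 135.524°.

135.5°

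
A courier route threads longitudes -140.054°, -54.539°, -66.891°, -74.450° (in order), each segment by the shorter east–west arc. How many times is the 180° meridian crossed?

0

Leg 1: -140.054° → -54.539°, shortest Δλ = 85.515° (east) — does not cross 180°.
Leg 2: -54.539° → -66.891°, shortest Δλ = -12.352° (west) — does not cross 180°.
Leg 3: -66.891° → -74.450°, shortest Δλ = -7.559° (west) — does not cross 180°.
Total crossings: 0.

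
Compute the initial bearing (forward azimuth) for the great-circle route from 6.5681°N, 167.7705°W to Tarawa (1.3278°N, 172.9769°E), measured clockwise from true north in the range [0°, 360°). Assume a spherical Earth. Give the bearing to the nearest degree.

Δλ = 172.9769 − -167.7705 = 340.7474°; wrapped into (−180°, 180°]: -19.2526°.
θ = atan2( sin Δλ · cos φ₂ , cos φ₁ · sin φ₂ − sin φ₁ · cos φ₂ · cos Δλ )
  = atan2(-0.32964, -0.08494) = -104.449° → normalised to [0°, 360°): 255.551°.

256°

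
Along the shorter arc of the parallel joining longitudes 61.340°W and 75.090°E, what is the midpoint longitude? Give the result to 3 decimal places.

Signed shortest Δλ from -61.340° to +75.090° is +136.430°.
Midpoint longitude = -61.340° + (+136.430°)/2 = -61.340° + 68.215° = +6.875°.

6.875°E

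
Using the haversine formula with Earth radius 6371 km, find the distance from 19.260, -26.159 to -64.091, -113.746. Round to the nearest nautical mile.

6378 nmi

Δλ = -113.746 − -26.159 = -87.587°.
Δφ = -64.091 − 19.260 = -83.351°.
a = sin²(Δφ/2) + cos φ₁ · cos φ₂ · sin²(Δλ/2) = 0.639667.
c = 2·atan2(√a, √(1−a)) = 1.85390 rad → d = 6371·c ≈ 11811.18 km ≈ 6377.53 nmi.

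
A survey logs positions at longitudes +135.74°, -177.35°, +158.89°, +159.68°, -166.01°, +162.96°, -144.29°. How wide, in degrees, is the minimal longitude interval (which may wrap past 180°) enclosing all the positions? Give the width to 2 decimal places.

Sort the longitudes: -177.35°, -166.01°, -144.29°, +135.74°, +158.89°, +159.68°, +162.96°.
Eastward gaps between consecutive values (wrapping around): 11.34°, 21.72°, 280.03°, 23.15°, 0.79°, 3.28°, 19.69°.
Largest gap = 280.03° ⇒ minimal covering band is its complement: 360° − 280.03° = 79.97°.
Band runs from +135.74° eastward to -144.29°, crossing the antimeridian.

79.97°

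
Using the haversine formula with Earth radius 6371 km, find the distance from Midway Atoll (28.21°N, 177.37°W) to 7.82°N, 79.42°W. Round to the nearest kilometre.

Δλ = -79.42 − -177.37 = 97.95°.
Δφ = 7.82 − 28.21 = -20.39°.
a = sin²(Δφ/2) + cos φ₁ · cos φ₂ · sin²(Δλ/2) = 0.528215.
c = 2·atan2(√a, √(1−a)) = 1.62726 rad → d = 6371·c ≈ 10367.25 km.

10367 km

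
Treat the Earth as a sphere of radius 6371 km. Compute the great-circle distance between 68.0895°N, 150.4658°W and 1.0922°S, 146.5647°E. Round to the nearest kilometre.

Δλ = 146.5647 − -150.4658 = 297.0305°; wrapped into (−180°, 180°]: -62.9695°.
Δφ = -1.0922 − 68.0895 = -69.1817°.
a = sin²(Δφ/2) + cos φ₁ · cos φ₂ · sin²(Δλ/2) = 0.424064.
c = 2·atan2(√a, √(1−a)) = 1.41833 rad → d = 6371·c ≈ 9036.21 km.

9036 km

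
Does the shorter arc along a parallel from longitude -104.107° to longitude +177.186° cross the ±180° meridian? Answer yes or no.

Yes

Naïve |177.186 − -104.107| = 281.293° > 180°, so the shorter arc goes the other way round — across 180°.
Signed shortest Δλ = ((177.186 − -104.107 + 180) mod 360) − 180 = -78.707°.
Going west by 78.707° from -104.107° passes through 180° before reaching +177.186°.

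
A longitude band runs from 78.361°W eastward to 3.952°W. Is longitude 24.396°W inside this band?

Yes

Band width going east from -78.361° to -3.952°: ((-3.952 − -78.361) mod 360) = 74.409°.
Offset of -24.396° east of the west edge: ((-24.396 − -78.361) mod 360) = 53.965°.
53.965° ≤ 74.409° ⇒ inside.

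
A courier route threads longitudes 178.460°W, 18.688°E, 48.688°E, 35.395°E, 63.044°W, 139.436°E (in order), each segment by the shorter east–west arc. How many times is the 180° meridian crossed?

Leg 1: -178.460° → +18.688°, shortest Δλ = -162.852° (west) — crosses 180°.
Leg 2: +18.688° → +48.688°, shortest Δλ = 30.0° (east) — does not cross 180°.
Leg 3: +48.688° → +35.395°, shortest Δλ = -13.293° (west) — does not cross 180°.
Leg 4: +35.395° → -63.044°, shortest Δλ = -98.439° (west) — does not cross 180°.
Leg 5: -63.044° → +139.436°, shortest Δλ = -157.52° (west) — crosses 180°.
Total crossings: 2.

2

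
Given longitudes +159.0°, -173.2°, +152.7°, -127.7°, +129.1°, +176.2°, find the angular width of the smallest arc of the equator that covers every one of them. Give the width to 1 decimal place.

Sort the longitudes: -173.2°, -127.7°, +129.1°, +152.7°, +159.0°, +176.2°.
Eastward gaps between consecutive values (wrapping around): 45.5°, 256.8°, 23.6°, 6.3°, 17.2°, 10.6°.
Largest gap = 256.8° ⇒ minimal covering band is its complement: 360° − 256.8° = 103.2°.
Band runs from +129.1° eastward to -127.7°, crossing the antimeridian.

103.2°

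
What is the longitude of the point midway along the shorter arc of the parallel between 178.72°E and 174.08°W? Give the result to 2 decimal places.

177.68°W

Signed shortest Δλ from +178.72° to -174.08° is +7.20°.
Midpoint longitude = +178.72° + (+7.20°)/2 = +178.72° + 3.60° = +182.32°.
Normalise into (−180°, 180°]: -177.68°.
(The naïve average (+178.72 + -174.08)/2 = 2.32° is on the wrong side of the globe.)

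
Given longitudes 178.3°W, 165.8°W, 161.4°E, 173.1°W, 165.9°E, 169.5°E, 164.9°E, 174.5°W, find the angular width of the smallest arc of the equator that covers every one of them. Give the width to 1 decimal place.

32.8°

Sort the longitudes: -178.3°, -174.5°, -173.1°, -165.8°, +161.4°, +164.9°, +165.9°, +169.5°.
Eastward gaps between consecutive values (wrapping around): 3.8°, 1.4°, 7.3°, 327.2°, 3.5°, 1.0°, 3.6°, 12.2°.
Largest gap = 327.2° ⇒ minimal covering band is its complement: 360° − 327.2° = 32.8°.
Band runs from +161.4° eastward to -165.8°, crossing the antimeridian.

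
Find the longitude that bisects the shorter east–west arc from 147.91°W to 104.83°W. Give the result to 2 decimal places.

Signed shortest Δλ from -147.91° to -104.83° is +43.08°.
Midpoint longitude = -147.91° + (+43.08°)/2 = -147.91° + 21.54° = -126.37°.

126.37°W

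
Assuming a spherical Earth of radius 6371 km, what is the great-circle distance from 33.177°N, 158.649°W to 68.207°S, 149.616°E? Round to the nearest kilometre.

12054 km

Δλ = 149.616 − -158.649 = 308.265°; wrapped into (−180°, 180°]: -51.735°.
Δφ = -68.207 − 33.177 = -101.384°.
a = sin²(Δφ/2) + cos φ₁ · cos φ₂ · sin²(Δλ/2) = 0.657840.
c = 2·atan2(√a, √(1−a)) = 1.89197 rad → d = 6371·c ≈ 12053.74 km.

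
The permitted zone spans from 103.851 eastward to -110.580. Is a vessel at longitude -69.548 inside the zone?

Band width going east from +103.851° to -110.580°: ((-110.580 − 103.851) mod 360) = 145.569°.
Offset of -69.548° east of the west edge: ((-69.548 − 103.851) mod 360) = 186.601°.
186.601° > 145.569° ⇒ outside.

No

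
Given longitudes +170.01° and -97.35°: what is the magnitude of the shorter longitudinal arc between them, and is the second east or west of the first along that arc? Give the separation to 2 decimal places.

92.64° east

Raw difference: -97.35 − 170.01 = -267.36°.
Normalise into (−180°, 180°]: -267.36° + 360° = 92.64°.
Positive ⇒ the second point lies to the east; separation 92.64°.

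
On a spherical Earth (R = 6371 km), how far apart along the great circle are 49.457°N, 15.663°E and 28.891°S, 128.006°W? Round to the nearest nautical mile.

Δλ = -128.006 − 15.663 = -143.669°.
Δφ = -28.891 − 49.457 = -78.348°.
a = sin²(Δφ/2) + cos φ₁ · cos φ₂ · sin²(Δλ/2) = 0.912818.
c = 2·atan2(√a, √(1−a)) = 2.54213 rad → d = 6371·c ≈ 16195.88 km ≈ 8745.08 nmi.

8745 nmi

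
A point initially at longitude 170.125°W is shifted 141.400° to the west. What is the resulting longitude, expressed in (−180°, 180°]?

Start at -170.125°; shift −141.400° → -311.525°.
-311.525° lies outside (−180°, 180°]; add 360° → +48.475°.

48.475°E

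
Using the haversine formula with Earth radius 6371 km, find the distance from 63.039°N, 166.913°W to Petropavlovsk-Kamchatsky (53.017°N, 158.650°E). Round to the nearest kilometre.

2275 km

Δλ = 158.650 − -166.913 = 325.563°; wrapped into (−180°, 180°]: -34.437°.
Δφ = 53.017 − 63.039 = -10.022°.
a = sin²(Δφ/2) + cos φ₁ · cos φ₂ · sin²(Δλ/2) = 0.031529.
c = 2·atan2(√a, √(1−a)) = 0.35702 rad → d = 6371·c ≈ 2274.58 km.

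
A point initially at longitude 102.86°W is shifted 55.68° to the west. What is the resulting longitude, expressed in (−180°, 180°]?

158.54°W

Start at -102.86°; shift −55.68° → -158.54°.
-158.54° already lies in (−180°, 180°].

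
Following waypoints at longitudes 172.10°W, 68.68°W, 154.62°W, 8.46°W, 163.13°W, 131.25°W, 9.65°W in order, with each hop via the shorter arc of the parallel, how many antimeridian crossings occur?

Leg 1: -172.10° → -68.68°, shortest Δλ = 103.42° (east) — does not cross 180°.
Leg 2: -68.68° → -154.62°, shortest Δλ = -85.94° (west) — does not cross 180°.
Leg 3: -154.62° → -8.46°, shortest Δλ = 146.16° (east) — does not cross 180°.
Leg 4: -8.46° → -163.13°, shortest Δλ = -154.67° (west) — does not cross 180°.
Leg 5: -163.13° → -131.25°, shortest Δλ = 31.88° (east) — does not cross 180°.
Leg 6: -131.25° → -9.65°, shortest Δλ = 121.6° (east) — does not cross 180°.
Total crossings: 0.

0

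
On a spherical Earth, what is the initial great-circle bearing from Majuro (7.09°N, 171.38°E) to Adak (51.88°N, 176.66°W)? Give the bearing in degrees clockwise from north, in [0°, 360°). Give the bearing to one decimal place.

Δλ = -176.66 − 171.38 = -348.04°; wrapped into (−180°, 180°]: 11.96°.
θ = atan2( sin Δλ · cos φ₂ , cos φ₁ · sin φ₂ − sin φ₁ · cos φ₂ · cos Δλ )
  = atan2(0.12792, 0.70616) = 10.268° → normalised to [0°, 360°): 10.268°.

10.3°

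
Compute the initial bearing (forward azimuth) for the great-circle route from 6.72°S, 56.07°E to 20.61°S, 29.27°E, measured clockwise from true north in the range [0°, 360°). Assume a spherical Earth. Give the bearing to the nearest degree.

Δλ = 29.27 − 56.07 = -26.80°.
θ = atan2( sin Δλ · cos φ₂ , cos φ₁ · sin φ₂ − sin φ₁ · cos φ₂ · cos Δλ )
  = atan2(-0.42202, -0.25182) = -120.825° → normalised to [0°, 360°): 239.175°.

239°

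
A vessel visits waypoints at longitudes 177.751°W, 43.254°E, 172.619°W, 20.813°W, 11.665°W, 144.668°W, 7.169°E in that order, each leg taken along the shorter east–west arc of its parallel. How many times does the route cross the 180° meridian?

Leg 1: -177.751° → +43.254°, shortest Δλ = -138.995° (west) — crosses 180°.
Leg 2: +43.254° → -172.619°, shortest Δλ = 144.127° (east) — crosses 180°.
Leg 3: -172.619° → -20.813°, shortest Δλ = 151.806° (east) — does not cross 180°.
Leg 4: -20.813° → -11.665°, shortest Δλ = 9.148° (east) — does not cross 180°.
Leg 5: -11.665° → -144.668°, shortest Δλ = -133.003° (west) — does not cross 180°.
Leg 6: -144.668° → +7.169°, shortest Δλ = 151.837° (east) — does not cross 180°.
Total crossings: 2.

2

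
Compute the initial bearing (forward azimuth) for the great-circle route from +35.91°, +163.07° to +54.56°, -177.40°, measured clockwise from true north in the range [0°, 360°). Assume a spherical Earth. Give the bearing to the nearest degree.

Δλ = -177.40 − 163.07 = -340.47°; wrapped into (−180°, 180°]: 19.53°.
θ = atan2( sin Δλ · cos φ₂ , cos φ₁ · sin φ₂ − sin φ₁ · cos φ₂ · cos Δλ )
  = atan2(0.19384, 0.33935) = 29.736° → normalised to [0°, 360°): 29.736°.

30°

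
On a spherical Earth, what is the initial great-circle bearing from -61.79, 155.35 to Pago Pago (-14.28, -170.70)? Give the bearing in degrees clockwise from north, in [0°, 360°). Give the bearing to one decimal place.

Δλ = -170.70 − 155.35 = -326.05°; wrapped into (−180°, 180°]: 33.95°.
θ = atan2( sin Δλ · cos φ₂ , cos φ₁ · sin φ₂ − sin φ₁ · cos φ₂ · cos Δλ )
  = atan2(0.54121, 0.59181) = 42.443° → normalised to [0°, 360°): 42.443°.

42.4°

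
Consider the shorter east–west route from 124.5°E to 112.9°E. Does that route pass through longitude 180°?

No

Signed shortest Δλ = ((112.9 − 124.5 + 180) mod 360) − 180 = -11.6°.
Going west by 11.6° from +124.5° reaches +112.9° without touching 180°.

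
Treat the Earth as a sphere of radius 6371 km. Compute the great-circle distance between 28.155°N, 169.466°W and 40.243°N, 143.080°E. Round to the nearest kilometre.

Δλ = 143.080 − -169.466 = 312.546°; wrapped into (−180°, 180°]: -47.454°.
Δφ = 40.243 − 28.155 = 12.088°.
a = sin²(Δφ/2) + cos φ₁ · cos φ₂ · sin²(Δλ/2) = 0.120050.
c = 2·atan2(√a, √(1−a)) = 0.70764 rad → d = 6371·c ≈ 4508.35 km.

4508 km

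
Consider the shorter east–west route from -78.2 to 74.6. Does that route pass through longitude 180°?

No

Signed shortest Δλ = ((74.6 − -78.2 + 180) mod 360) − 180 = 152.8°.
Going east by 152.8° from -78.2° reaches +74.6° without touching 180°.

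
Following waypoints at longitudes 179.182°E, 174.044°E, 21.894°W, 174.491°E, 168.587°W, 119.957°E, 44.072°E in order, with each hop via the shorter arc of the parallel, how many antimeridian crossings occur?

Leg 1: +179.182° → +174.044°, shortest Δλ = -5.138° (west) — does not cross 180°.
Leg 2: +174.044° → -21.894°, shortest Δλ = 164.062° (east) — crosses 180°.
Leg 3: -21.894° → +174.491°, shortest Δλ = -163.615° (west) — crosses 180°.
Leg 4: +174.491° → -168.587°, shortest Δλ = 16.922° (east) — crosses 180°.
Leg 5: -168.587° → +119.957°, shortest Δλ = -71.456° (west) — crosses 180°.
Leg 6: +119.957° → +44.072°, shortest Δλ = -75.885° (west) — does not cross 180°.
Total crossings: 4.

4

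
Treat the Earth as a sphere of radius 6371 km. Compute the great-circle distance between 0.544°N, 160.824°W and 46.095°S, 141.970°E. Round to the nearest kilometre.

Δλ = 141.970 − -160.824 = 302.794°; wrapped into (−180°, 180°]: -57.206°.
Δφ = -46.095 − 0.544 = -46.639°.
a = sin²(Δφ/2) + cos φ₁ · cos φ₂ · sin²(Δλ/2) = 0.315632.
c = 2·atan2(√a, √(1−a)) = 1.19315 rad → d = 6371·c ≈ 7601.54 km.

7602 km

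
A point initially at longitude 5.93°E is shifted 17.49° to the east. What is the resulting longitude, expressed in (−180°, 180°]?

23.42°E

Start at +5.93°; shift +17.49° → +23.42°.
+23.42° already lies in (−180°, 180°].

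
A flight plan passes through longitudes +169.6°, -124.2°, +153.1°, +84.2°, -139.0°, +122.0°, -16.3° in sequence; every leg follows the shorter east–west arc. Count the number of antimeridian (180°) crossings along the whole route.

4

Leg 1: +169.6° → -124.2°, shortest Δλ = 66.2° (east) — crosses 180°.
Leg 2: -124.2° → +153.1°, shortest Δλ = -82.7° (west) — crosses 180°.
Leg 3: +153.1° → +84.2°, shortest Δλ = -68.9° (west) — does not cross 180°.
Leg 4: +84.2° → -139.0°, shortest Δλ = 136.8° (east) — crosses 180°.
Leg 5: -139.0° → +122.0°, shortest Δλ = -99.0° (west) — crosses 180°.
Leg 6: +122.0° → -16.3°, shortest Δλ = -138.3° (west) — does not cross 180°.
Total crossings: 4.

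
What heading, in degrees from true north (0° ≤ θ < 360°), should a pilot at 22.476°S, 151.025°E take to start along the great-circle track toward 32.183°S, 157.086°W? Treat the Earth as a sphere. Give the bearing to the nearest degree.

Δλ = -157.086 − 151.025 = -308.111°; wrapped into (−180°, 180°]: 51.889°.
θ = atan2( sin Δλ · cos φ₂ , cos φ₁ · sin φ₂ − sin φ₁ · cos φ₂ · cos Δλ )
  = atan2(0.66592, -0.29247) = 113.711° → normalised to [0°, 360°): 113.711°.

114°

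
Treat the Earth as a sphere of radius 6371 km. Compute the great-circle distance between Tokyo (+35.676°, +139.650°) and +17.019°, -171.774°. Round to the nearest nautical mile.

Δλ = -171.774 − 139.650 = -311.424°; wrapped into (−180°, 180°]: 48.576°.
Δφ = 17.019 − 35.676 = -18.657°.
a = sin²(Δφ/2) + cos φ₁ · cos φ₂ · sin²(Δλ/2) = 0.157691.
c = 2·atan2(√a, √(1−a)) = 0.81672 rad → d = 6371·c ≈ 5203.31 km ≈ 2809.56 nmi.

2810 nmi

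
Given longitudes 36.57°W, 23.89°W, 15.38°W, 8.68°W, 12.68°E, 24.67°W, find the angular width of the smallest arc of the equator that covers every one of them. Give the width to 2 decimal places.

49.25°

Sort the longitudes: -36.57°, -24.67°, -23.89°, -15.38°, -8.68°, +12.68°.
Eastward gaps between consecutive values (wrapping around): 11.90°, 0.78°, 8.51°, 6.70°, 21.36°, 310.75°.
Largest gap = 310.75° ⇒ minimal covering band is its complement: 360° − 310.75° = 49.25°.
Band runs from -36.57° eastward to +12.68°.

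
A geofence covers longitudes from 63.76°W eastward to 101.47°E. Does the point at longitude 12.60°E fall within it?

Band width going east from -63.76° to +101.47°: ((101.47 − -63.76) mod 360) = 165.23°.
Offset of +12.60° east of the west edge: ((12.60 − -63.76) mod 360) = 76.36°.
76.36° ≤ 165.23° ⇒ inside.

Yes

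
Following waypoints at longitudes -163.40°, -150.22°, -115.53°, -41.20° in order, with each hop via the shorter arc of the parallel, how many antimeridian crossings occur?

0

Leg 1: -163.40° → -150.22°, shortest Δλ = 13.18° (east) — does not cross 180°.
Leg 2: -150.22° → -115.53°, shortest Δλ = 34.69° (east) — does not cross 180°.
Leg 3: -115.53° → -41.20°, shortest Δλ = 74.33° (east) — does not cross 180°.
Total crossings: 0.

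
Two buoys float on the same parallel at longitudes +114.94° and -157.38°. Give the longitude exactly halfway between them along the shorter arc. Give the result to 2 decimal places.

+158.78°

Signed shortest Δλ from +114.94° to -157.38° is +87.68°.
Midpoint longitude = +114.94° + (+87.68°)/2 = +114.94° + 43.84° = +158.78°.
(The naïve average (+114.94 + -157.38)/2 = -21.22° is on the wrong side of the globe.)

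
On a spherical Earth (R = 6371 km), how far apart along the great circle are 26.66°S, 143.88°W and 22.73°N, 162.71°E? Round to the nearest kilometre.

7946 km

Δλ = 162.71 − -143.88 = 306.59°; wrapped into (−180°, 180°]: -53.41°.
Δφ = 22.73 − -26.66 = 49.39°.
a = sin²(Δφ/2) + cos φ₁ · cos φ₂ · sin²(Δλ/2) = 0.341016.
c = 2·atan2(√a, √(1−a)) = 1.24721 rad → d = 6371·c ≈ 7945.98 km.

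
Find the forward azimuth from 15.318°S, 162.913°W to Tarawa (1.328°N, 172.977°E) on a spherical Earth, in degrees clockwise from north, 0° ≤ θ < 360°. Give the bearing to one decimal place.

Δλ = 172.977 − -162.913 = 335.890°; wrapped into (−180°, 180°]: -24.110°.
θ = atan2( sin Δλ · cos φ₂ , cos φ₁ · sin φ₂ − sin φ₁ · cos φ₂ · cos Δλ )
  = atan2(-0.40838, 0.26342) = -57.177° → normalised to [0°, 360°): 302.823°.

302.8°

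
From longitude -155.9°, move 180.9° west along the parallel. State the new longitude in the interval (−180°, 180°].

Start at -155.9°; shift −180.9° → -336.8°.
-336.8° lies outside (−180°, 180°]; add 360° → +23.2°.

+23.2°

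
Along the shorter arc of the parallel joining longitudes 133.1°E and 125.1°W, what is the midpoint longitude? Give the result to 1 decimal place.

Signed shortest Δλ from +133.1° to -125.1° is +101.8°.
Midpoint longitude = +133.1° + (+101.8°)/2 = +133.1° + 50.9° = +184.0°.
Normalise into (−180°, 180°]: -176.0°.
(The naïve average (+133.1 + -125.1)/2 = 4.0° is on the wrong side of the globe.)

176.0°W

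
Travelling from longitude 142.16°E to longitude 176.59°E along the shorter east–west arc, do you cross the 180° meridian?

Signed shortest Δλ = ((176.59 − 142.16 + 180) mod 360) − 180 = 34.43°.
Going east by 34.43° from +142.16° reaches +176.59° without touching 180°.

No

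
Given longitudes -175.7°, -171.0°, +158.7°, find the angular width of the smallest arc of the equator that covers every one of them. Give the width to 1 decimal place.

30.3°

Sort the longitudes: -175.7°, -171.0°, +158.7°.
Eastward gaps between consecutive values (wrapping around): 4.7°, 329.7°, 25.6°.
Largest gap = 329.7° ⇒ minimal covering band is its complement: 360° − 329.7° = 30.3°.
Band runs from +158.7° eastward to -171.0°, crossing the antimeridian.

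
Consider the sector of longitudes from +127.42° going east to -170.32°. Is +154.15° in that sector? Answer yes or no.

Band width going east from +127.42° to -170.32°: ((-170.32 − 127.42) mod 360) = 62.26°.
Offset of +154.15° east of the west edge: ((154.15 − 127.42) mod 360) = 26.73°.
26.73° ≤ 62.26° ⇒ inside.

Yes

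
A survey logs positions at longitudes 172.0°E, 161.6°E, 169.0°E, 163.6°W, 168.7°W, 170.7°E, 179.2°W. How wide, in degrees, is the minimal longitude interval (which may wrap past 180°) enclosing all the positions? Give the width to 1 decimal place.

Sort the longitudes: -179.2°, -168.7°, -163.6°, +161.6°, +169.0°, +170.7°, +172.0°.
Eastward gaps between consecutive values (wrapping around): 10.5°, 5.1°, 325.2°, 7.4°, 1.7°, 1.3°, 8.8°.
Largest gap = 325.2° ⇒ minimal covering band is its complement: 360° − 325.2° = 34.8°.
Band runs from +161.6° eastward to -163.6°, crossing the antimeridian.

34.8°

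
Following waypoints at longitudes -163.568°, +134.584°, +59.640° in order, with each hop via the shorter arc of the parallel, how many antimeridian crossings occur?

1

Leg 1: -163.568° → +134.584°, shortest Δλ = -61.848° (west) — crosses 180°.
Leg 2: +134.584° → +59.640°, shortest Δλ = -74.944° (west) — does not cross 180°.
Total crossings: 1.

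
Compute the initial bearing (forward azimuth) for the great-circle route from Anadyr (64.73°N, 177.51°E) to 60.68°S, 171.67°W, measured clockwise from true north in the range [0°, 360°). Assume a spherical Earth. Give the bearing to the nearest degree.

Δλ = -171.67 − 177.51 = -349.18°; wrapped into (−180°, 180°]: 10.82°.
θ = atan2( sin Δλ · cos φ₂ , cos φ₁ · sin φ₂ − sin φ₁ · cos φ₂ · cos Δλ )
  = atan2(0.09193, -0.80715) = 173.503° → normalised to [0°, 360°): 173.503°.

174°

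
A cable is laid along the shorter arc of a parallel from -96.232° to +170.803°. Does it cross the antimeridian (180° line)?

Naïve |170.803 − -96.232| = 267.035° > 180°, so the shorter arc goes the other way round — across 180°.
Signed shortest Δλ = ((170.803 − -96.232 + 180) mod 360) − 180 = -92.965°.
Going west by 92.965° from -96.232° passes through 180° before reaching +170.803°.

Yes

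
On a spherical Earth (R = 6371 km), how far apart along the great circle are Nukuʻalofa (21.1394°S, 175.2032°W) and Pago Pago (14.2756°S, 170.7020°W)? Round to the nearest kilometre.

900 km

Δλ = -170.7020 − -175.2032 = 4.5012°.
Δφ = -14.2756 − -21.1394 = 6.8638°.
a = sin²(Δφ/2) + cos φ₁ · cos φ₂ · sin²(Δλ/2) = 0.004977.
c = 2·atan2(√a, √(1−a)) = 0.14122 rad → d = 6371·c ≈ 899.71 km.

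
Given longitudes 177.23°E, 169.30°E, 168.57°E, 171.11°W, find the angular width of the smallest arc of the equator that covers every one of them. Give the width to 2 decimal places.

20.32°

Sort the longitudes: -171.11°, +168.57°, +169.30°, +177.23°.
Eastward gaps between consecutive values (wrapping around): 339.68°, 0.73°, 7.93°, 11.66°.
Largest gap = 339.68° ⇒ minimal covering band is its complement: 360° − 339.68° = 20.32°.
Band runs from +168.57° eastward to -171.11°, crossing the antimeridian.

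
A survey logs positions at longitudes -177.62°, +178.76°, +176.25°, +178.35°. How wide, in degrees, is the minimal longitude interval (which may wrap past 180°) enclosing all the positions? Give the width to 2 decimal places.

Sort the longitudes: -177.62°, +176.25°, +178.35°, +178.76°.
Eastward gaps between consecutive values (wrapping around): 353.87°, 2.10°, 0.41°, 3.62°.
Largest gap = 353.87° ⇒ minimal covering band is its complement: 360° − 353.87° = 6.13°.
Band runs from +176.25° eastward to -177.62°, crossing the antimeridian.

6.13°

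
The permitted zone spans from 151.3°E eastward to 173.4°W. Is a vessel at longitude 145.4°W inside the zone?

Band width going east from +151.3° to -173.4°: ((-173.4 − 151.3) mod 360) = 35.3°.
Offset of -145.4° east of the west edge: ((-145.4 − 151.3) mod 360) = 63.3°.
63.3° > 35.3° ⇒ outside.

No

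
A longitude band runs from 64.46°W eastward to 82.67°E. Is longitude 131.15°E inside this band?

No

Band width going east from -64.46° to +82.67°: ((82.67 − -64.46) mod 360) = 147.13°.
Offset of +131.15° east of the west edge: ((131.15 − -64.46) mod 360) = 195.61°.
195.61° > 147.13° ⇒ outside.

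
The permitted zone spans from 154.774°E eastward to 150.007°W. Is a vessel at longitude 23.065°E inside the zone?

Band width going east from +154.774° to -150.007°: ((-150.007 − 154.774) mod 360) = 55.219°.
Offset of +23.065° east of the west edge: ((23.065 − 154.774) mod 360) = 228.291°.
228.291° > 55.219° ⇒ outside.

No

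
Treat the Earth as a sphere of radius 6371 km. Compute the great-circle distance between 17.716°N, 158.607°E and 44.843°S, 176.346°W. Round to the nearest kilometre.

7404 km

Δλ = -176.346 − 158.607 = -334.953°; wrapped into (−180°, 180°]: 25.047°.
Δφ = -44.843 − 17.716 = -62.559°.
a = sin²(Δφ/2) + cos φ₁ · cos φ₂ · sin²(Δλ/2) = 0.301340.
c = 2·atan2(√a, √(1−a)) = 1.16220 rad → d = 6371·c ≈ 7404.39 km.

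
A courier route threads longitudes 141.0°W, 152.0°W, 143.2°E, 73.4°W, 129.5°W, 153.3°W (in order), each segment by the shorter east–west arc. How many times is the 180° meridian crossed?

Leg 1: -141.0° → -152.0°, shortest Δλ = -11.0° (west) — does not cross 180°.
Leg 2: -152.0° → +143.2°, shortest Δλ = -64.8° (west) — crosses 180°.
Leg 3: +143.2° → -73.4°, shortest Δλ = 143.4° (east) — crosses 180°.
Leg 4: -73.4° → -129.5°, shortest Δλ = -56.1° (west) — does not cross 180°.
Leg 5: -129.5° → -153.3°, shortest Δλ = -23.8° (west) — does not cross 180°.
Total crossings: 2.

2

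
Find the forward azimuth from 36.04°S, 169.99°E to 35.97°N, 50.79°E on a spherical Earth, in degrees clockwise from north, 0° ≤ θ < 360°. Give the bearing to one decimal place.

Δλ = 50.79 − 169.99 = -119.20°.
θ = atan2( sin Δλ · cos φ₂ , cos φ₁ · sin φ₂ − sin φ₁ · cos φ₂ · cos Δλ )
  = atan2(-0.70648, 0.24264) = -71.045° → normalised to [0°, 360°): 288.955°.

289.0°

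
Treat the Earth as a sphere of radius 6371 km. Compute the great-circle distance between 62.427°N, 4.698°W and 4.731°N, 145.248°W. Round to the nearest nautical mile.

Δλ = -145.248 − -4.698 = -140.550°.
Δφ = 4.731 − 62.427 = -57.696°.
a = sin²(Δφ/2) + cos φ₁ · cos φ₂ · sin²(Δλ/2) = 0.641549.
c = 2·atan2(√a, √(1−a)) = 1.85782 rad → d = 6371·c ≈ 11836.16 km ≈ 6391.02 nmi.

6391 nmi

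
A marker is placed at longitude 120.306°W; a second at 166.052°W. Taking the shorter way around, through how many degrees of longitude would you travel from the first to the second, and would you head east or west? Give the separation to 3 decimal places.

45.746° west

Raw difference: -166.052 − -120.306 = -45.746°.
Normalise into (−180°, 180°]: -45.746° stays -45.746°.
Negative ⇒ the second point lies to the west; separation 45.746°.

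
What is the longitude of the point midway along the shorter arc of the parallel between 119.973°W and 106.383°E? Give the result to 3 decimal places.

173.205°E

Signed shortest Δλ from -119.973° to +106.383° is -133.644°.
Midpoint longitude = -119.973° + (-133.644°)/2 = -119.973° − 66.822° = -186.795°.
Normalise into (−180°, 180°]: +173.205°.
(The naïve average (-119.973 + +106.383)/2 = -6.795° is on the wrong side of the globe.)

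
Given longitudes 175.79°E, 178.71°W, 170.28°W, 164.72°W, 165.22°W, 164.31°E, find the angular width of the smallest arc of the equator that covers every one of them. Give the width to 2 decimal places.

Sort the longitudes: -178.71°, -170.28°, -165.22°, -164.72°, +164.31°, +175.79°.
Eastward gaps between consecutive values (wrapping around): 8.43°, 5.06°, 0.50°, 329.03°, 11.48°, 5.50°.
Largest gap = 329.03° ⇒ minimal covering band is its complement: 360° − 329.03° = 30.97°.
Band runs from +164.31° eastward to -164.72°, crossing the antimeridian.

30.97°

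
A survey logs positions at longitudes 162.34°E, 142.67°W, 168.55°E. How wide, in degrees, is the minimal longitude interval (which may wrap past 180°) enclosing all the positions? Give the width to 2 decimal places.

54.99°

Sort the longitudes: -142.67°, +162.34°, +168.55°.
Eastward gaps between consecutive values (wrapping around): 305.01°, 6.21°, 48.78°.
Largest gap = 305.01° ⇒ minimal covering band is its complement: 360° − 305.01° = 54.99°.
Band runs from +162.34° eastward to -142.67°, crossing the antimeridian.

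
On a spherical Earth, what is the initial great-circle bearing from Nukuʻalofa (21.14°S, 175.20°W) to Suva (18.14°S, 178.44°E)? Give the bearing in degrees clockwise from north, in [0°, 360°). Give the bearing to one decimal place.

Δλ = 178.44 − -175.20 = 353.64°; wrapped into (−180°, 180°]: -6.36°.
θ = atan2( sin Δλ · cos φ₂ , cos φ₁ · sin φ₂ − sin φ₁ · cos φ₂ · cos Δλ )
  = atan2(-0.10527, 0.05023) = -64.493° → normalised to [0°, 360°): 295.507°.

295.5°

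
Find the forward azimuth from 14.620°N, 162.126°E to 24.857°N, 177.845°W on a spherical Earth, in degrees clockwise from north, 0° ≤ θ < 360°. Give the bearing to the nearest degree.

Δλ = -177.845 − 162.126 = -339.971°; wrapped into (−180°, 180°]: 20.029°.
θ = atan2( sin Δλ · cos φ₂ , cos φ₁ · sin φ₂ − sin φ₁ · cos φ₂ · cos Δλ )
  = atan2(0.31077, 0.19157) = 58.348° → normalised to [0°, 360°): 58.348°.

58°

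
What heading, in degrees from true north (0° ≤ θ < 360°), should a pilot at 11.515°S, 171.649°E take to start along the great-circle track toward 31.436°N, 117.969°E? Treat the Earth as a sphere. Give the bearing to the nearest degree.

312°

Δλ = 117.969 − 171.649 = -53.680°.
θ = atan2( sin Δλ · cos φ₂ , cos φ₁ · sin φ₂ − sin φ₁ · cos φ₂ · cos Δλ )
  = atan2(-0.68746, 0.61193) = -48.327° → normalised to [0°, 360°): 311.673°.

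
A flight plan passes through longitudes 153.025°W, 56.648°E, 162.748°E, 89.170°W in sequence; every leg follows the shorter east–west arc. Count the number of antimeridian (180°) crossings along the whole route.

Leg 1: -153.025° → +56.648°, shortest Δλ = -150.327° (west) — crosses 180°.
Leg 2: +56.648° → +162.748°, shortest Δλ = 106.1° (east) — does not cross 180°.
Leg 3: +162.748° → -89.170°, shortest Δλ = 108.082° (east) — crosses 180°.
Total crossings: 2.

2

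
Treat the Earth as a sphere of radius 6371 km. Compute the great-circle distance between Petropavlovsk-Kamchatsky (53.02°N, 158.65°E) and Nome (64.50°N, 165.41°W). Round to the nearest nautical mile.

1288 nmi

Δλ = -165.41 − 158.65 = -324.06°; wrapped into (−180°, 180°]: 35.94°.
Δφ = 64.50 − 53.02 = 11.48°.
a = sin²(Δφ/2) + cos φ₁ · cos φ₂ · sin²(Δλ/2) = 0.034652.
c = 2·atan2(√a, √(1−a)) = 0.37449 rad → d = 6371·c ≈ 2385.86 km ≈ 1288.26 nmi.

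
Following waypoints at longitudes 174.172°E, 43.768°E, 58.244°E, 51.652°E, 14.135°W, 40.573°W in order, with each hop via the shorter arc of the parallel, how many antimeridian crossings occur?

Leg 1: +174.172° → +43.768°, shortest Δλ = -130.404° (west) — does not cross 180°.
Leg 2: +43.768° → +58.244°, shortest Δλ = 14.476° (east) — does not cross 180°.
Leg 3: +58.244° → +51.652°, shortest Δλ = -6.592° (west) — does not cross 180°.
Leg 4: +51.652° → -14.135°, shortest Δλ = -65.787° (west) — does not cross 180°.
Leg 5: -14.135° → -40.573°, shortest Δλ = -26.438° (west) — does not cross 180°.
Total crossings: 0.

0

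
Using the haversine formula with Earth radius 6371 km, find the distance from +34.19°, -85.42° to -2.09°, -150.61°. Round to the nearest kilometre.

Δλ = -150.61 − -85.42 = -65.19°.
Δφ = -2.09 − 34.19 = -36.28°.
a = sin²(Δφ/2) + cos φ₁ · cos φ₂ · sin²(Δλ/2) = 0.336816.
c = 2·atan2(√a, √(1−a)) = 1.23834 rad → d = 6371·c ≈ 7889.45 km.

7889 km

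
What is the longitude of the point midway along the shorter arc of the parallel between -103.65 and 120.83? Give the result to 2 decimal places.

-171.41°

Signed shortest Δλ from -103.65° to +120.83° is -135.52°.
Midpoint longitude = -103.65° + (-135.52°)/2 = -103.65° − 67.76° = -171.41°.
(The naïve average (-103.65 + +120.83)/2 = 8.59° is on the wrong side of the globe.)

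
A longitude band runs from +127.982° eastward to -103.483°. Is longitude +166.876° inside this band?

Band width going east from +127.982° to -103.483°: ((-103.483 − 127.982) mod 360) = 128.535°.
Offset of +166.876° east of the west edge: ((166.876 − 127.982) mod 360) = 38.894°.
38.894° ≤ 128.535° ⇒ inside.

Yes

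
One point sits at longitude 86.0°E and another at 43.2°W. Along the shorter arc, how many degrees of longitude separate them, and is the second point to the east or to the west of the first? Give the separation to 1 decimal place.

Raw difference: -43.2 − 86.0 = -129.2°.
Normalise into (−180°, 180°]: -129.2° stays -129.2°.
Negative ⇒ the second point lies to the west; separation 129.2°.

129.2° west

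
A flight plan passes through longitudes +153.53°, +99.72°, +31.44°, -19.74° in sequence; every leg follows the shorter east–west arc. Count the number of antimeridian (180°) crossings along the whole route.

0

Leg 1: +153.53° → +99.72°, shortest Δλ = -53.81° (west) — does not cross 180°.
Leg 2: +99.72° → +31.44°, shortest Δλ = -68.28° (west) — does not cross 180°.
Leg 3: +31.44° → -19.74°, shortest Δλ = -51.18° (west) — does not cross 180°.
Total crossings: 0.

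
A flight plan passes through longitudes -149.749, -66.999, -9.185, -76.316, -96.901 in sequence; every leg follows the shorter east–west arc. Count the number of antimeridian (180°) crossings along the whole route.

0

Leg 1: -149.749° → -66.999°, shortest Δλ = 82.75° (east) — does not cross 180°.
Leg 2: -66.999° → -9.185°, shortest Δλ = 57.814° (east) — does not cross 180°.
Leg 3: -9.185° → -76.316°, shortest Δλ = -67.131° (west) — does not cross 180°.
Leg 4: -76.316° → -96.901°, shortest Δλ = -20.585° (west) — does not cross 180°.
Total crossings: 0.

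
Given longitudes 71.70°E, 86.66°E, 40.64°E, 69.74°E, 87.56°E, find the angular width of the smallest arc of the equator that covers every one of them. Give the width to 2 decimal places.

46.92°

Sort the longitudes: +40.64°, +69.74°, +71.70°, +86.66°, +87.56°.
Eastward gaps between consecutive values (wrapping around): 29.10°, 1.96°, 14.96°, 0.90°, 313.08°.
Largest gap = 313.08° ⇒ minimal covering band is its complement: 360° − 313.08° = 46.92°.
Band runs from +40.64° eastward to +87.56°.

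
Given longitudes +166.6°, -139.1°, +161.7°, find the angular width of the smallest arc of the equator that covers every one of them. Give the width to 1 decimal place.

Sort the longitudes: -139.1°, +161.7°, +166.6°.
Eastward gaps between consecutive values (wrapping around): 300.8°, 4.9°, 54.3°.
Largest gap = 300.8° ⇒ minimal covering band is its complement: 360° − 300.8° = 59.2°.
Band runs from +161.7° eastward to -139.1°, crossing the antimeridian.

59.2°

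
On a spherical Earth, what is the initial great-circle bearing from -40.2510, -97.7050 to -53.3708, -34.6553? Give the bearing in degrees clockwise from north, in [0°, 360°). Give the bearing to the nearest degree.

Δλ = -34.6553 − -97.7050 = 63.0497°.
θ = atan2( sin Δλ · cos φ₂ , cos φ₁ · sin φ₂ − sin φ₁ · cos φ₂ · cos Δλ )
  = atan2(0.53184, -0.43778) = 129.459° → normalised to [0°, 360°): 129.459°.

129°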